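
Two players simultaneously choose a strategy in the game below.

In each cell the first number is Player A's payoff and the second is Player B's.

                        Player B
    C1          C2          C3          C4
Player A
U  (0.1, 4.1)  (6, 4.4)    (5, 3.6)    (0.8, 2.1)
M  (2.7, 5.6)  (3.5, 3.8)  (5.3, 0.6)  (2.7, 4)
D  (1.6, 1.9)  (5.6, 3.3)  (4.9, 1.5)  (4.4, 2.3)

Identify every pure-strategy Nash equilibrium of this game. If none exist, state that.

(U, C1): Player A can switch to M (0.1 → 2.7). Not NE.
(U, C2): Player A gets 6, best alternative 5.6; Player B gets 4.4, best alternative 4.1. No profitable deviation — NE.
(U, C3): Player A can switch to M (5 → 5.3). Not NE.
(U, C4): Player A can switch to M (0.8 → 2.7). Not NE.
(M, C1): Player A gets 2.7, best alternative 1.6; Player B gets 5.6, best alternative 4. No profitable deviation — NE.
(M, C2): Player A can switch to U (3.5 → 6). Not NE.
(M, C3): Player B can switch to C1 (0.6 → 5.6). Not NE.
(M, C4): Player A can switch to D (2.7 → 4.4). Not NE.
(D, C1): Player A can switch to M (1.6 → 2.7). Not NE.
(D, C2): Player A can switch to U (5.6 → 6). Not NE.
(The remaining 2 profiles each have a profitable deviation by the same check.)

The pure Nash equilibria are (U, C2), (M, C1).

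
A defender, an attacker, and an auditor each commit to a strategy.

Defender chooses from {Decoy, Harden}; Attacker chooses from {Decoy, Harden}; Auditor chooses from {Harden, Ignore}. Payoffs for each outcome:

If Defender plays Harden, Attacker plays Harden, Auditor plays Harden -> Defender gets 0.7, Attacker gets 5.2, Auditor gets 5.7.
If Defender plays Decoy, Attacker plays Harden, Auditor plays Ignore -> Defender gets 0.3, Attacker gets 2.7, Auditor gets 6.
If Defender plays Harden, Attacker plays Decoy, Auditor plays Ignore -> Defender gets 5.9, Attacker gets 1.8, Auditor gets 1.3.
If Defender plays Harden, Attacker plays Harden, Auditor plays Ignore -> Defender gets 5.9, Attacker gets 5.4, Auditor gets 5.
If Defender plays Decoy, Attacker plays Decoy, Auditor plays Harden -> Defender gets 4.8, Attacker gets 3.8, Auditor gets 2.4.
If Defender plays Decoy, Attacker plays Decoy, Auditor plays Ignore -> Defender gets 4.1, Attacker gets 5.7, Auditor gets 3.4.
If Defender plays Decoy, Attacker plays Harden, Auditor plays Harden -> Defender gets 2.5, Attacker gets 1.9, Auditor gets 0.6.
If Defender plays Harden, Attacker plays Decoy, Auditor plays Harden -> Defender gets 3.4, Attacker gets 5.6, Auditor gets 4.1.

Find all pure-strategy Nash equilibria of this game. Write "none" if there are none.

This game has no pure Nash equilibrium.

Defender against (Decoy, Harden): payoffs 4.8, 3.4 → best response Decoy.
Defender against (Decoy, Ignore): payoffs 4.1, 5.9 → best response Harden.
Defender against (Harden, Harden): payoffs 2.5, 0.7 → best response Decoy.
Defender against (Harden, Ignore): payoffs 0.3, 5.9 → best response Harden.
Attacker against (Decoy, Harden): payoffs 3.8, 1.9 → best response Decoy.
Attacker against (Decoy, Ignore): payoffs 5.7, 2.7 → best response Decoy.
Attacker against (Harden, Harden): payoffs 5.6, 5.2 → best response Decoy.
Attacker against (Harden, Ignore): payoffs 1.8, 5.4 → best response Harden.
Auditor against (Decoy, Decoy): payoffs 2.4, 3.4 → best response Ignore.
Auditor against (Decoy, Harden): payoffs 0.6, 6 → best response Ignore.
Auditor against (Harden, Decoy): payoffs 4.1, 1.3 → best response Harden.
Auditor against (Harden, Harden): payoffs 5.7, 5 → best response Harden.
No profile is a mutual best response for all players.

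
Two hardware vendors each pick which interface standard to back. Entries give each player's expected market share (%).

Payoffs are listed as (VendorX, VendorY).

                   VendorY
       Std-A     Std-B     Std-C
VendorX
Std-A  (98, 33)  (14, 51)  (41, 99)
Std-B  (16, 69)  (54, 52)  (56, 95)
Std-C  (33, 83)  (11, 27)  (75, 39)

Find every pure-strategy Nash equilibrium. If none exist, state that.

This game has no pure Nash equilibrium.

Mark each player's best response to every combination of opponents' strategies; a profile where every player is best-responding is a pure Nash equilibrium.
VendorX against Std-A: payoffs 98, 16, 33 → best response Std-A.
VendorX against Std-B: payoffs 14, 54, 11 → best response Std-B.
VendorX against Std-C: payoffs 41, 56, 75 → best response Std-C.
VendorY against Std-A: payoffs 33, 51, 99 → best response Std-C.
VendorY against Std-B: payoffs 69, 52, 95 → best response Std-C.
VendorY against Std-C: payoffs 83, 27, 39 → best response Std-A.
No profile is a mutual best response for all players.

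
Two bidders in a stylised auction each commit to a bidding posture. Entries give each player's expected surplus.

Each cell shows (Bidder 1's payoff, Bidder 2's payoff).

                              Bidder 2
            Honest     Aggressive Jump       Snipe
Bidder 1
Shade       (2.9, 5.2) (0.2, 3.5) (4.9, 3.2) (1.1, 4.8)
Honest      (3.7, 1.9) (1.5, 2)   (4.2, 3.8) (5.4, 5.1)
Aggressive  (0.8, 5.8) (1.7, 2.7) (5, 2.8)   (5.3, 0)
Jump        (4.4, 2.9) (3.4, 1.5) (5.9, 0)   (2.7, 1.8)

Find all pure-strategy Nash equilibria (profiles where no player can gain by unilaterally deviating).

(Honest, Snipe) and (Jump, Honest)

Mark each player's best response to every combination of opponents' strategies; a profile where every player is best-responding is a pure Nash equilibrium.
Bidder 1 against Honest: payoffs 2.9, 3.7, 0.8, 4.4 → best response Jump.
Bidder 1 against Aggressive: payoffs 0.2, 1.5, 1.7, 3.4 → best response Jump.
Bidder 1 against Jump: payoffs 4.9, 4.2, 5, 5.9 → best response Jump.
Bidder 1 against Snipe: payoffs 1.1, 5.4, 5.3, 2.7 → best response Honest.
Bidder 2 against Shade: payoffs 5.2, 3.5, 3.2, 4.8 → best response Honest.
Bidder 2 against Honest: payoffs 1.9, 2, 3.8, 5.1 → best response Snipe.
Bidder 2 against Aggressive: payoffs 5.8, 2.7, 2.8, 0 → best response Honest.
Bidder 2 against Jump: payoffs 2.9, 1.5, 0, 1.8 → best response Honest.
Mutual best responses: (Honest, Snipe); (Jump, Honest).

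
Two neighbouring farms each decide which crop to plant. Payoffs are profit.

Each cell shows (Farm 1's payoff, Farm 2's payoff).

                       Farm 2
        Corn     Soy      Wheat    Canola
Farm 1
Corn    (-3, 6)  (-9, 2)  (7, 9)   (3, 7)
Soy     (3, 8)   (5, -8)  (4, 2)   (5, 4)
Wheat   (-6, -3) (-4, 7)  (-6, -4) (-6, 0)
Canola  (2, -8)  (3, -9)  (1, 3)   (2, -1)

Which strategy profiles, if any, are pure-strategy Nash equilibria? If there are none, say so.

Farm 1 against Corn: payoffs -3, 3, -6, 2 → best response Soy.
Farm 1 against Soy: payoffs -9, 5, -4, 3 → best response Soy.
Farm 1 against Wheat: payoffs 7, 4, -6, 1 → best response Corn.
Farm 1 against Canola: payoffs 3, 5, -6, 2 → best response Soy.
Farm 2 against Corn: payoffs 6, 2, 9, 7 → best response Wheat.
Farm 2 against Soy: payoffs 8, -8, 2, 4 → best response Corn.
Farm 2 against Wheat: payoffs -3, 7, -4, 0 → best response Soy.
Farm 2 against Canola: payoffs -8, -9, 3, -1 → best response Wheat.
Mutual best responses: (Corn, Wheat); (Soy, Corn).

Pure-strategy Nash equilibria: (Corn, Wheat), (Soy, Corn)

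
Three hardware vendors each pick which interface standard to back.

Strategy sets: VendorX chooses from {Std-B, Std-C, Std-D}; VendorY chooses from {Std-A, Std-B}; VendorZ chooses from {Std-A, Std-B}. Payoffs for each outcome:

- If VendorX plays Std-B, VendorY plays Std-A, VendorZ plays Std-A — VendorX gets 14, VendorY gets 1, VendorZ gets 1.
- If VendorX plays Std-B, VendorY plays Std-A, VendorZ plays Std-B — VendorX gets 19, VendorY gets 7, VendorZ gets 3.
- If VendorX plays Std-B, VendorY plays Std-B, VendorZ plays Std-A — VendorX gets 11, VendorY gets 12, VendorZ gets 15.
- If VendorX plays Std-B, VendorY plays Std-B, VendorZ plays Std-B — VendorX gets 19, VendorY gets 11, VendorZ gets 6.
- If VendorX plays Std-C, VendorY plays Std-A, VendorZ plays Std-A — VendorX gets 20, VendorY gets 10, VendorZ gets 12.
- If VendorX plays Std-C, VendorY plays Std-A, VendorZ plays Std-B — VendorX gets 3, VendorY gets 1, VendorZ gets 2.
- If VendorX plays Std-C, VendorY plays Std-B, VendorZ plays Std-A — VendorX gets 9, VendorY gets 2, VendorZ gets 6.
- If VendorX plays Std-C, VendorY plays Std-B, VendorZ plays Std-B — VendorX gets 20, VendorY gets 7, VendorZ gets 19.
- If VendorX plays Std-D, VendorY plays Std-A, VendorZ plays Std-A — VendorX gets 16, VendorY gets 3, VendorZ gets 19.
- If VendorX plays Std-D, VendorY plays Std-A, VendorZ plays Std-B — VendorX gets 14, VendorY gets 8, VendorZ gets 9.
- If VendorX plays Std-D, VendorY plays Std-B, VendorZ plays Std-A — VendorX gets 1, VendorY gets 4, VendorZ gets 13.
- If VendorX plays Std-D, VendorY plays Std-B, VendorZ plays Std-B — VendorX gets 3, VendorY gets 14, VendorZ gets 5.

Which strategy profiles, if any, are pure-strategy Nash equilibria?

The pure Nash equilibria are (Std-B, Std-B, Std-A); (Std-C, Std-A, Std-A); (Std-C, Std-B, Std-B).

Mark each player's best response to every combination of opponents' strategies; a profile where every player is best-responding is a pure Nash equilibrium.
VendorX against (Std-A, Std-A): payoffs 14, 20, 16 → best response Std-C.
VendorX against (Std-A, Std-B): payoffs 19, 3, 14 → best response Std-B.
VendorX against (Std-B, Std-A): payoffs 11, 9, 1 → best response Std-B.
VendorX against (Std-B, Std-B): payoffs 19, 20, 3 → best response Std-C.
VendorY against (Std-B, Std-A): payoffs 1, 12 → best response Std-B.
VendorY against (Std-B, Std-B): payoffs 7, 11 → best response Std-B.
VendorY against (Std-C, Std-A): payoffs 10, 2 → best response Std-A.
VendorY against (Std-C, Std-B): payoffs 1, 7 → best response Std-B.
VendorY against (Std-D, Std-A): payoffs 3, 4 → best response Std-B.
VendorY against (Std-D, Std-B): payoffs 8, 14 → best response Std-B.
VendorZ against (Std-B, Std-A): payoffs 1, 3 → best response Std-B.
VendorZ against (Std-B, Std-B): payoffs 15, 6 → best response Std-A.
VendorZ against (Std-C, Std-A): payoffs 12, 2 → best response Std-A.
VendorZ against (Std-C, Std-B): payoffs 6, 19 → best response Std-B.
VendorZ against (Std-D, Std-A): payoffs 19, 9 → best response Std-A.
VendorZ against (Std-D, Std-B): payoffs 13, 5 → best response Std-A.
Mutual best responses: (Std-B, Std-B, Std-A); (Std-C, Std-A, Std-A); (Std-C, Std-B, Std-B).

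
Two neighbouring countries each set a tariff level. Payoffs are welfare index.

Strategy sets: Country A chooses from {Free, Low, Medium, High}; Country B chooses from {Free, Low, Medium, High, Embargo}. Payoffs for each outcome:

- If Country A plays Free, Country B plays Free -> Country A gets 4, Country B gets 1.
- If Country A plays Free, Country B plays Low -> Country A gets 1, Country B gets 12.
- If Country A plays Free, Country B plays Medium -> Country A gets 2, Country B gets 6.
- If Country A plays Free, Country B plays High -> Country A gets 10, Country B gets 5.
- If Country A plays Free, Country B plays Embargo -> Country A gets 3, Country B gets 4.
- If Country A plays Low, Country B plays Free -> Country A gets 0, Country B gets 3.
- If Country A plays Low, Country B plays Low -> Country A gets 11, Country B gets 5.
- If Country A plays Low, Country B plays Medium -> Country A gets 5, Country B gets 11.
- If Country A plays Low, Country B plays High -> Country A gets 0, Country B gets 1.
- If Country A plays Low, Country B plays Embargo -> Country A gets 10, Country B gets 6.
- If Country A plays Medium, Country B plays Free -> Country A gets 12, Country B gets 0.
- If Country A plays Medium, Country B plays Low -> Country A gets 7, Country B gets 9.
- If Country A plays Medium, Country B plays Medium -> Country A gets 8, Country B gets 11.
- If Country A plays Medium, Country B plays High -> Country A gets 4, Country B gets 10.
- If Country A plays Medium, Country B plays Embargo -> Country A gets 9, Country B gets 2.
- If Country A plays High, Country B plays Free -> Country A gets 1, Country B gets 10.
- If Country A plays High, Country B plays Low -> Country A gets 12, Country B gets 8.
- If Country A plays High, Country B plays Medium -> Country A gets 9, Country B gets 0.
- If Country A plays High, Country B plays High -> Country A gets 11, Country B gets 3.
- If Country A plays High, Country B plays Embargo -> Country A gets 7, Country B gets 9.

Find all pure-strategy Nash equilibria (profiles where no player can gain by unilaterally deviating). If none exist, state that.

Country A against Free: payoffs 4, 0, 12, 1 → best response Medium.
Country A against Low: payoffs 1, 11, 7, 12 → best response High.
Country A against Medium: payoffs 2, 5, 8, 9 → best response High.
Country A against High: payoffs 10, 0, 4, 11 → best response High.
Country A against Embargo: payoffs 3, 10, 9, 7 → best response Low.
Country B against Free: payoffs 1, 12, 6, 5, 4 → best response Low.
Country B against Low: payoffs 3, 5, 11, 1, 6 → best response Medium.
Country B against Medium: payoffs 0, 9, 11, 10, 2 → best response Medium.
Country B against High: payoffs 10, 8, 0, 3, 9 → best response Free.
No profile is a mutual best response for all players.

none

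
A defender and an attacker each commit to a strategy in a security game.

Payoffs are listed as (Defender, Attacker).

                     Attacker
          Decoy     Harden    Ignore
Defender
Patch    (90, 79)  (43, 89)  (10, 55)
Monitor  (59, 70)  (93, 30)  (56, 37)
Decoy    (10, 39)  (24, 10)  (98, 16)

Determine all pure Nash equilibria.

none

Defender against Decoy: payoffs 90, 59, 10 → best response Patch.
Defender against Harden: payoffs 43, 93, 24 → best response Monitor.
Defender against Ignore: payoffs 10, 56, 98 → best response Decoy.
Attacker against Patch: payoffs 79, 89, 55 → best response Harden.
Attacker against Monitor: payoffs 70, 30, 37 → best response Decoy.
Attacker against Decoy: payoffs 39, 10, 16 → best response Decoy.
No profile is a mutual best response for all players.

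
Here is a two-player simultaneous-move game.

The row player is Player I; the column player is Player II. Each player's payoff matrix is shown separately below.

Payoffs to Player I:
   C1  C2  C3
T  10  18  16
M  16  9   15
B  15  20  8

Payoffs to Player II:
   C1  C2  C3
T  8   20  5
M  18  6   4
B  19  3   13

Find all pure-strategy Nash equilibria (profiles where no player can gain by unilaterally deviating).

(M, C1)

Player I against C1: payoffs 10, 16, 15 → best response M.
Player I against C2: payoffs 18, 9, 20 → best response B.
Player I against C3: payoffs 16, 15, 8 → best response T.
Player II against T: payoffs 8, 20, 5 → best response C2.
Player II against M: payoffs 18, 6, 4 → best response C1.
Player II against B: payoffs 19, 3, 13 → best response C1.
Mutual best responses: (M, C1).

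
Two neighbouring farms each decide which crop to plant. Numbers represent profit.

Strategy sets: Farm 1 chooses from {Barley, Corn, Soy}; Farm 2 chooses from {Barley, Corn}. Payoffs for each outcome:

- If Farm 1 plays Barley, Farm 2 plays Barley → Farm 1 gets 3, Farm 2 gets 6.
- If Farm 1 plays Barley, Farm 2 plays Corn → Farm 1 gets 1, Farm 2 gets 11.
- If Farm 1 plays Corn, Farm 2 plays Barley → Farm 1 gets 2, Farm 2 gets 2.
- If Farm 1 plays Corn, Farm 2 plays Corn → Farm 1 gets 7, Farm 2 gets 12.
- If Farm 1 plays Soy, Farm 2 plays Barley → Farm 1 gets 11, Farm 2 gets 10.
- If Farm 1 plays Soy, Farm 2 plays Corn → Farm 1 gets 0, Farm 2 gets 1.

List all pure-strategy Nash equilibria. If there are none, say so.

Pure-strategy Nash equilibria: (Corn, Corn); (Soy, Barley)

(Barley, Barley): Farm 1 can switch to Soy (3 → 11). Not NE.
(Barley, Corn): Farm 1 can switch to Corn (1 → 7). Not NE.
(Corn, Barley): Farm 1 can switch to Barley (2 → 3). Not NE.
(Corn, Corn): Farm 1 gets 7, best alternative 1; Farm 2 gets 12, best alternative 2. No profitable deviation — NE.
(Soy, Barley): Farm 1 gets 11, best alternative 3; Farm 2 gets 10, best alternative 1. No profitable deviation — NE.
(Soy, Corn): Farm 1 can switch to Barley (0 → 1). Not NE.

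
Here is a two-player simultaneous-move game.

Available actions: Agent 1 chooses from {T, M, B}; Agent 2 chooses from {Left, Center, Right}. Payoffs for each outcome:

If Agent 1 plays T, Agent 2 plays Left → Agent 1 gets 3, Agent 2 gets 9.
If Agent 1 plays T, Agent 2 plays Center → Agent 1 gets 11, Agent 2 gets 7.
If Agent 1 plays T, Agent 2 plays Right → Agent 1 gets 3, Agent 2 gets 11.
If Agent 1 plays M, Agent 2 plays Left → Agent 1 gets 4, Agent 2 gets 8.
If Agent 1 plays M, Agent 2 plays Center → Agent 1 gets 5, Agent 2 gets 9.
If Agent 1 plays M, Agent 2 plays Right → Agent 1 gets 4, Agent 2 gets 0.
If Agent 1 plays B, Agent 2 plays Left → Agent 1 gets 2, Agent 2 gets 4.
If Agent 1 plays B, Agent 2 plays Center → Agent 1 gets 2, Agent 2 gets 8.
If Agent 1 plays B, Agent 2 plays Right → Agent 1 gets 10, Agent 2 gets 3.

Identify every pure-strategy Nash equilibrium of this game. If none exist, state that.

This game has no pure Nash equilibrium.

Agent 1 against Left: payoffs 3, 4, 2 → best response M.
Agent 1 against Center: payoffs 11, 5, 2 → best response T.
Agent 1 against Right: payoffs 3, 4, 10 → best response B.
Agent 2 against T: payoffs 9, 7, 11 → best response Right.
Agent 2 against M: payoffs 8, 9, 0 → best response Center.
Agent 2 against B: payoffs 4, 8, 3 → best response Center.
No profile is a mutual best response for all players.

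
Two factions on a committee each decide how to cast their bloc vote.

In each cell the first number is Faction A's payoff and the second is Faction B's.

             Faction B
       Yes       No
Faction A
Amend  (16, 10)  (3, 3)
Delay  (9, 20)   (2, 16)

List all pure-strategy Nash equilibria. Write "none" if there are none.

Faction A against Yes: payoffs 16, 9 → best response Amend.
Faction A against No: payoffs 3, 2 → best response Amend.
Faction B against Amend: payoffs 10, 3 → best response Yes.
Faction B against Delay: payoffs 20, 16 → best response Yes.
Mutual best responses: (Amend, Yes).

(Amend, Yes)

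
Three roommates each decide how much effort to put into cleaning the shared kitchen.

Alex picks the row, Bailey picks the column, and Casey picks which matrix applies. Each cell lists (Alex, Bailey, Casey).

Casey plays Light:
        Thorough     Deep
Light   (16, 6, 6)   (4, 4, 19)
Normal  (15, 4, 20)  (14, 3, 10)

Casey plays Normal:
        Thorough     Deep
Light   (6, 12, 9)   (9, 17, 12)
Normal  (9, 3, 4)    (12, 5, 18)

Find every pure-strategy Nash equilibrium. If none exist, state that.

Pure NE: (Normal, Deep, Normal)

Alex against (Thorough, Light): payoffs 16, 15 → best response Light.
Alex against (Thorough, Normal): payoffs 6, 9 → best response Normal.
Alex against (Deep, Light): payoffs 4, 14 → best response Normal.
Alex against (Deep, Normal): payoffs 9, 12 → best response Normal.
Bailey against (Light, Light): payoffs 6, 4 → best response Thorough.
Bailey against (Light, Normal): payoffs 12, 17 → best response Deep.
Bailey against (Normal, Light): payoffs 4, 3 → best response Thorough.
Bailey against (Normal, Normal): payoffs 3, 5 → best response Deep.
Casey against (Light, Thorough): payoffs 6, 9 → best response Normal.
Casey against (Light, Deep): payoffs 19, 12 → best response Light.
Casey against (Normal, Thorough): payoffs 20, 4 → best response Light.
Casey against (Normal, Deep): payoffs 10, 18 → best response Normal.
Mutual best responses: (Normal, Deep, Normal).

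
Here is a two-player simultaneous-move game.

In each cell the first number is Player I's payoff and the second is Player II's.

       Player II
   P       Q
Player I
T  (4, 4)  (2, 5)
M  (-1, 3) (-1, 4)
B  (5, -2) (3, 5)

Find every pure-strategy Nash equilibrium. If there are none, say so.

Player I against P: payoffs 4, -1, 5 → best response B.
Player I against Q: payoffs 2, -1, 3 → best response B.
Player II against T: payoffs 4, 5 → best response Q.
Player II against M: payoffs 3, 4 → best response Q.
Player II against B: payoffs -2, 5 → best response Q.
Mutual best responses: (B, Q).

Pure NE: (B, Q)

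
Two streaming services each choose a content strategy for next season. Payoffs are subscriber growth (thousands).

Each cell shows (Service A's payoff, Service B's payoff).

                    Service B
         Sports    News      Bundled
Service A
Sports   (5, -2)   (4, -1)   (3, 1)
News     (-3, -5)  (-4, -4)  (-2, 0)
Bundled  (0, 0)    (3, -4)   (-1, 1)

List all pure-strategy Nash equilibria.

Service A against Sports: payoffs 5, -3, 0 → best response Sports.
Service A against News: payoffs 4, -4, 3 → best response Sports.
Service A against Bundled: payoffs 3, -2, -1 → best response Sports.
Service B against Sports: payoffs -2, -1, 1 → best response Bundled.
Service B against News: payoffs -5, -4, 0 → best response Bundled.
Service B against Bundled: payoffs 0, -4, 1 → best response Bundled.
Mutual best responses: (Sports, Bundled).

The unique pure-strategy Nash equilibrium is (Sports, Bundled).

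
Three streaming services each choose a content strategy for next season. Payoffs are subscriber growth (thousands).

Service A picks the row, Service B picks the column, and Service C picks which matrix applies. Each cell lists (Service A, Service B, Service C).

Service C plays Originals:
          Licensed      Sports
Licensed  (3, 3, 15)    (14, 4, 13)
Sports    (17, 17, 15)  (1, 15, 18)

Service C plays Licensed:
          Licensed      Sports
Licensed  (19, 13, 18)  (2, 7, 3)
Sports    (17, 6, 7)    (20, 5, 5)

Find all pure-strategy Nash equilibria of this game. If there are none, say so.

Service A against (Licensed, Originals): payoffs 3, 17 → best response Sports.
Service A against (Licensed, Licensed): payoffs 19, 17 → best response Licensed.
Service A against (Sports, Originals): payoffs 14, 1 → best response Licensed.
Service A against (Sports, Licensed): payoffs 2, 20 → best response Sports.
Service B against (Licensed, Originals): payoffs 3, 4 → best response Sports.
Service B against (Licensed, Licensed): payoffs 13, 7 → best response Licensed.
Service B against (Sports, Originals): payoffs 17, 15 → best response Licensed.
Service B against (Sports, Licensed): payoffs 6, 5 → best response Licensed.
Service C against (Licensed, Licensed): payoffs 15, 18 → best response Licensed.
Service C against (Licensed, Sports): payoffs 13, 3 → best response Originals.
Service C against (Sports, Licensed): payoffs 15, 7 → best response Originals.
Service C against (Sports, Sports): payoffs 18, 5 → best response Originals.
Mutual best responses: (Licensed, Licensed, Licensed); (Licensed, Sports, Originals); (Sports, Licensed, Originals).

(Licensed, Licensed, Licensed), (Licensed, Sports, Originals), (Sports, Licensed, Originals)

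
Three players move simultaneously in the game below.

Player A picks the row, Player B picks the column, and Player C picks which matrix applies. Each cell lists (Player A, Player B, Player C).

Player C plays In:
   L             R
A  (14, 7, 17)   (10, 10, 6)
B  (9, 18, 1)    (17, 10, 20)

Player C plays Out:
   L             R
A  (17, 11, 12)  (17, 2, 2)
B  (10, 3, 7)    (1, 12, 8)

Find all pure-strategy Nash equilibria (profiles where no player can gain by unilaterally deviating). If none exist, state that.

Player A against (L, In): payoffs 14, 9 → best response A.
Player A against (L, Out): payoffs 17, 10 → best response A.
Player A against (R, In): payoffs 10, 17 → best response B.
Player A against (R, Out): payoffs 17, 1 → best response A.
Player B against (A, In): payoffs 7, 10 → best response R.
Player B against (A, Out): payoffs 11, 2 → best response L.
Player B against (B, In): payoffs 18, 10 → best response L.
Player B against (B, Out): payoffs 3, 12 → best response R.
Player C against (A, L): payoffs 17, 12 → best response In.
Player C against (A, R): payoffs 6, 2 → best response In.
Player C against (B, L): payoffs 1, 7 → best response Out.
Player C against (B, R): payoffs 20, 8 → best response In.
No profile is a mutual best response for all players.

No pure-strategy Nash equilibrium.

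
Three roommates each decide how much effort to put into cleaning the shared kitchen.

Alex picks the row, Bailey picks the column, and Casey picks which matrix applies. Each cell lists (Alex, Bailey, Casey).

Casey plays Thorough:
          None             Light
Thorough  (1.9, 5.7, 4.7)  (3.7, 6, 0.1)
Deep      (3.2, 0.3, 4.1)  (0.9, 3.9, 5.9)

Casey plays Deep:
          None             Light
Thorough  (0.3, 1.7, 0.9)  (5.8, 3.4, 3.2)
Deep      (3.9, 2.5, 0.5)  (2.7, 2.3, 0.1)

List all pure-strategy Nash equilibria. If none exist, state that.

Alex against (None, Thorough): payoffs 1.9, 3.2 → best response Deep.
Alex against (None, Deep): payoffs 0.3, 3.9 → best response Deep.
Alex against (Light, Thorough): payoffs 3.7, 0.9 → best response Thorough.
Alex against (Light, Deep): payoffs 5.8, 2.7 → best response Thorough.
Bailey against (Thorough, Thorough): payoffs 5.7, 6 → best response Light.
Bailey against (Thorough, Deep): payoffs 1.7, 3.4 → best response Light.
Bailey against (Deep, Thorough): payoffs 0.3, 3.9 → best response Light.
Bailey against (Deep, Deep): payoffs 2.5, 2.3 → best response None.
Casey against (Thorough, None): payoffs 4.7, 0.9 → best response Thorough.
Casey against (Thorough, Light): payoffs 0.1, 3.2 → best response Deep.
Casey against (Deep, None): payoffs 4.1, 0.5 → best response Thorough.
Casey against (Deep, Light): payoffs 5.9, 0.1 → best response Thorough.
Mutual best responses: (Thorough, Light, Deep).

Pure NE: (Thorough, Light, Deep)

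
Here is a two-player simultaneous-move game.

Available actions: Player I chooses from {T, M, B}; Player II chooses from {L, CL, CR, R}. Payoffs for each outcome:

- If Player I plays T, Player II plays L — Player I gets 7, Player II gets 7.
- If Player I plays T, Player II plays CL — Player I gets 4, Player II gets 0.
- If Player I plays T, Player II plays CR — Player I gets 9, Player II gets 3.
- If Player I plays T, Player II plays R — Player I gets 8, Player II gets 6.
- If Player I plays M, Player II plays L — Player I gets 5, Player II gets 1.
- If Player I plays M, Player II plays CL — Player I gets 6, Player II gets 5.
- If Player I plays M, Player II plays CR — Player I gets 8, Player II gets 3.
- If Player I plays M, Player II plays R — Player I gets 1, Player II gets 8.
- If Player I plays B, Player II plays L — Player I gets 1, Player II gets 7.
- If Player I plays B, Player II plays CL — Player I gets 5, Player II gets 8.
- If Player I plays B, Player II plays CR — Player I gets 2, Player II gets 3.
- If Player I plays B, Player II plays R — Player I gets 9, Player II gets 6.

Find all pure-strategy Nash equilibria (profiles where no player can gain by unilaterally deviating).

Player I against L: payoffs 7, 5, 1 → best response T.
Player I against CL: payoffs 4, 6, 5 → best response M.
Player I against CR: payoffs 9, 8, 2 → best response T.
Player I against R: payoffs 8, 1, 9 → best response B.
Player II against T: payoffs 7, 0, 3, 6 → best response L.
Player II against M: payoffs 1, 5, 3, 8 → best response R.
Player II against B: payoffs 7, 8, 3, 6 → best response CL.
Mutual best responses: (T, L).

The unique pure-strategy Nash equilibrium is (T, L).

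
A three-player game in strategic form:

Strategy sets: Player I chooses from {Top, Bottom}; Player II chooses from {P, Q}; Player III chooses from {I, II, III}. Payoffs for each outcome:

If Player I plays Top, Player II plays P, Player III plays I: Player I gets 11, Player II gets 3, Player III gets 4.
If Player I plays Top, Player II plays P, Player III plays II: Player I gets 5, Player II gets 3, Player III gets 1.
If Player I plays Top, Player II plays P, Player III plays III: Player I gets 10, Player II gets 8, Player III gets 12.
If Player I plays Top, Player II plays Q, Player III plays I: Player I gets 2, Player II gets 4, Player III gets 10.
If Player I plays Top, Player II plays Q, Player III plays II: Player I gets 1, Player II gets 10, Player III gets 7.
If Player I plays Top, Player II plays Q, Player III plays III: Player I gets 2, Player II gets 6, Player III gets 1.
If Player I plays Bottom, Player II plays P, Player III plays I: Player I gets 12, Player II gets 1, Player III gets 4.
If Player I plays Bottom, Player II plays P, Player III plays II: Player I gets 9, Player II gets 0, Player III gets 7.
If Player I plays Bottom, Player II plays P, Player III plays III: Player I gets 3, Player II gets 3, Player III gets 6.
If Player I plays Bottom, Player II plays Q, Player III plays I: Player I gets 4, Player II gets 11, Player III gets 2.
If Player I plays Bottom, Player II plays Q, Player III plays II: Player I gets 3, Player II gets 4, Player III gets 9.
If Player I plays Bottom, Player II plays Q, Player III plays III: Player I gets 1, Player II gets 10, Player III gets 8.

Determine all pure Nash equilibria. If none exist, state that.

The pure Nash equilibria are (Top, P, III); (Bottom, Q, II).

Player I against (P, I): payoffs 11, 12 → best response Bottom.
Player I against (P, II): payoffs 5, 9 → best response Bottom.
Player I against (P, III): payoffs 10, 3 → best response Top.
Player I against (Q, I): payoffs 2, 4 → best response Bottom.
Player I against (Q, II): payoffs 1, 3 → best response Bottom.
Player I against (Q, III): payoffs 2, 1 → best response Top.
Player II against (Top, I): payoffs 3, 4 → best response Q.
Player II against (Top, II): payoffs 3, 10 → best response Q.
Player II against (Top, III): payoffs 8, 6 → best response P.
Player II against (Bottom, I): payoffs 1, 11 → best response Q.
Player II against (Bottom, II): payoffs 0, 4 → best response Q.
Player II against (Bottom, III): payoffs 3, 10 → best response Q.
Player III against (Top, P): payoffs 4, 1, 12 → best response III.
Player III against (Top, Q): payoffs 10, 7, 1 → best response I.
Player III against (Bottom, P): payoffs 4, 7, 6 → best response II.
Player III against (Bottom, Q): payoffs 2, 9, 8 → best response II.
Mutual best responses: (Top, P, III); (Bottom, Q, II).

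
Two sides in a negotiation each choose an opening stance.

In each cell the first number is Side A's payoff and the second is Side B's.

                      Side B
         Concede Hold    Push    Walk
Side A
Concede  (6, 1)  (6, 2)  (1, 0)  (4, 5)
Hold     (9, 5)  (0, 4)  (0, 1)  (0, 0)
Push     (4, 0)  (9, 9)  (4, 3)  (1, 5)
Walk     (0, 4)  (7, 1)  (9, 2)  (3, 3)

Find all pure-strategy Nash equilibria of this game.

(Concede, Concede): Side A can switch to Hold (6 → 9). Not NE.
(Concede, Hold): Side A can switch to Push (6 → 9). Not NE.
(Concede, Push): Side A can switch to Push (1 → 4). Not NE.
(Concede, Walk): Side A gets 4, best alternative 3; Side B gets 5, best alternative 2. No profitable deviation — NE.
(Hold, Concede): Side A gets 9, best alternative 6; Side B gets 5, best alternative 4. No profitable deviation — NE.
(Hold, Hold): Side A can switch to Concede (0 → 6). Not NE.
(Hold, Push): Side A can switch to Concede (0 → 1). Not NE.
(Hold, Walk): Side A can switch to Concede (0 → 4). Not NE.
(Push, Concede): Side A can switch to Concede (4 → 6). Not NE.
(Push, Hold): Side A gets 9, best alternative 7; Side B gets 9, best alternative 5. No profitable deviation — NE.
(Push, Push): Side A can switch to Walk (4 → 9). Not NE.
(Push, Walk): Side A can switch to Concede (1 → 4). Not NE.
(Walk, Concede): Side A can switch to Concede (0 → 6). Not NE.
(Walk, Hold): Side A can switch to Push (7 → 9). Not NE.
(Walk, Push): Side B can switch to Concede (2 → 4). Not NE.
(The remaining 1 profile has a profitable deviation by the same check.)

(Concede, Walk); (Hold, Concede); (Push, Hold)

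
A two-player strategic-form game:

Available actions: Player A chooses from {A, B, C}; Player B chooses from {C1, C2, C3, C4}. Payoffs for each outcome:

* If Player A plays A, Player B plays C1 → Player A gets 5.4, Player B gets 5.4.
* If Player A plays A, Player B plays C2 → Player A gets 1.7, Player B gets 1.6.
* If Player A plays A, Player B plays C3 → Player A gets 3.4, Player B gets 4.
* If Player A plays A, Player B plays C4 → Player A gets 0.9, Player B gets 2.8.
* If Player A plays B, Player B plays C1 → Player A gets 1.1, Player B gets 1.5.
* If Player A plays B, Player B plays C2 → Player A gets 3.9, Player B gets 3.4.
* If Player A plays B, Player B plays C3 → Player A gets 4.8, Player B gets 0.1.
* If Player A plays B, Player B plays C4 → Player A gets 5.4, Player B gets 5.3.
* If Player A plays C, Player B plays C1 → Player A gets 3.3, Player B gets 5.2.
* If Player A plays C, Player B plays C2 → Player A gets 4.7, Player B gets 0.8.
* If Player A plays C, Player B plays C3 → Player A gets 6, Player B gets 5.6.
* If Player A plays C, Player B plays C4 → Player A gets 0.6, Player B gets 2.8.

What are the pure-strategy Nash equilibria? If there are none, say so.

Pure-strategy Nash equilibria: (A, C1), (B, C4), (C, C3)

Player A against C1: payoffs 5.4, 1.1, 3.3 → best response A.
Player A against C2: payoffs 1.7, 3.9, 4.7 → best response C.
Player A against C3: payoffs 3.4, 4.8, 6 → best response C.
Player A against C4: payoffs 0.9, 5.4, 0.6 → best response B.
Player B against A: payoffs 5.4, 1.6, 4, 2.8 → best response C1.
Player B against B: payoffs 1.5, 3.4, 0.1, 5.3 → best response C4.
Player B against C: payoffs 5.2, 0.8, 5.6, 2.8 → best response C3.
Mutual best responses: (A, C1); (B, C4); (C, C3).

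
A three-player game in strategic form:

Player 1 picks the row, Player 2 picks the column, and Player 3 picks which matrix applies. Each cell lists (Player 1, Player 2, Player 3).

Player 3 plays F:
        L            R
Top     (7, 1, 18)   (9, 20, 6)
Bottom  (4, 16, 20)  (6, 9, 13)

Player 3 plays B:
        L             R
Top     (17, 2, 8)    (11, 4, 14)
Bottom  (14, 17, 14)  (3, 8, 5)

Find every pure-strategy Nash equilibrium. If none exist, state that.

The unique pure-strategy Nash equilibrium is (Top, R, B).

(Top, L, F): Player 2 can switch to R (1 → 20). Not NE.
(Top, L, B): Player 2 can switch to R (2 → 4). Not NE.
(Top, R, F): Player 3 can switch to B (6 → 14). Not NE.
(Top, R, B): Player 1 gets 11, best alternative 3; Player 2 gets 4, best alternative 2; Player 3 gets 14, best alternative 6. No profitable deviation — NE.
(Bottom, L, F): Player 1 can switch to Top (4 → 7). Not NE.
(Bottom, L, B): Player 1 can switch to Top (14 → 17). Not NE.
(Bottom, R, F): Player 1 can switch to Top (6 → 9). Not NE.
(The remaining 1 profile has a profitable deviation by the same check.)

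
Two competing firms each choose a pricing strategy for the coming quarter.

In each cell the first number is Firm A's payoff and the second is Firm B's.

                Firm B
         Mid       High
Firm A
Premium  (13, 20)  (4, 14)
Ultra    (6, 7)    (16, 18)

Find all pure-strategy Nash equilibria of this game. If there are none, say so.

Firm A against Mid: payoffs 13, 6 → best response Premium.
Firm A against High: payoffs 4, 16 → best response Ultra.
Firm B against Premium: payoffs 20, 14 → best response Mid.
Firm B against Ultra: payoffs 7, 18 → best response High.
Mutual best responses: (Premium, Mid); (Ultra, High).

The pure Nash equilibria are (Premium, Mid), (Ultra, High).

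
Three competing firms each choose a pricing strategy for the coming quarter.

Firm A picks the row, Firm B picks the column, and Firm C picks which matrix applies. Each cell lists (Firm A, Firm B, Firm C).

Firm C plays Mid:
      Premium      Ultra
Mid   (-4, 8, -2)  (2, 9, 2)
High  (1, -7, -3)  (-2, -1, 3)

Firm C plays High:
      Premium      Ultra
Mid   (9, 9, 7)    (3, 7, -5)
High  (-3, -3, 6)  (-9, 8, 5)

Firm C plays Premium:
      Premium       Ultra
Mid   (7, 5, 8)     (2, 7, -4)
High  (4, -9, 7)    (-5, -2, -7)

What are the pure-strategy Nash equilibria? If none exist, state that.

(Mid, Ultra, Mid)

(Mid, Premium, Mid): Firm A can switch to High (-4 → 1). Not NE.
(Mid, Premium, High): Firm C can switch to Premium (7 → 8). Not NE.
(Mid, Premium, Premium): Firm B can switch to Ultra (5 → 7). Not NE.
(Mid, Ultra, Mid): Firm A gets 2, best alternative -2; Firm B gets 9, best alternative 8; Firm C gets 2, best alternative -4. No profitable deviation — NE.
(Mid, Ultra, High): Firm B can switch to Premium (7 → 9). Not NE.
(Mid, Ultra, Premium): Firm C can switch to Mid (-4 → 2). Not NE.
(High, Premium, Mid): Firm B can switch to Ultra (-7 → -1). Not NE.
(High, Premium, High): Firm A can switch to Mid (-3 → 9). Not NE.
(High, Premium, Premium): Firm A can switch to Mid (4 → 7). Not NE.
(The remaining 3 profiles each have a profitable deviation by the same check.)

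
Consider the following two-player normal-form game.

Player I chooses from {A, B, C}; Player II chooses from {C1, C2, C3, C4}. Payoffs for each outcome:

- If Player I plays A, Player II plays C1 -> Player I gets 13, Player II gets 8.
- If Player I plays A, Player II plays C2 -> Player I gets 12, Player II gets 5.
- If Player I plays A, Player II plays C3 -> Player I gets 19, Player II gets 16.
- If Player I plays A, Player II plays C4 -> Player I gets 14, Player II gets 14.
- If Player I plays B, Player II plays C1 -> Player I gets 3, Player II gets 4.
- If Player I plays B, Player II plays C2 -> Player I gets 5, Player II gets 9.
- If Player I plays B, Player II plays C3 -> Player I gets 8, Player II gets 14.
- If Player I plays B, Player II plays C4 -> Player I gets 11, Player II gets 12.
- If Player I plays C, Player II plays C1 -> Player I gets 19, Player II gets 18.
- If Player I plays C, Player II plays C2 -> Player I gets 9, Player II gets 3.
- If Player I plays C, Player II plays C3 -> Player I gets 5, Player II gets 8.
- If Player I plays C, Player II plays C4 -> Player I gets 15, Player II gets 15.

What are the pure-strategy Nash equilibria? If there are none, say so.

For each player, find the best response to each opponent profile; mutual best responses are the pure NE.
Player I against C1: payoffs 13, 3, 19 → best response C.
Player I against C2: payoffs 12, 5, 9 → best response A.
Player I against C3: payoffs 19, 8, 5 → best response A.
Player I against C4: payoffs 14, 11, 15 → best response C.
Player II against A: payoffs 8, 5, 16, 14 → best response C3.
Player II against B: payoffs 4, 9, 14, 12 → best response C3.
Player II against C: payoffs 18, 3, 8, 15 → best response C1.
Mutual best responses: (A, C3); (C, C1).

The pure Nash equilibria are (A, C3), (C, C1).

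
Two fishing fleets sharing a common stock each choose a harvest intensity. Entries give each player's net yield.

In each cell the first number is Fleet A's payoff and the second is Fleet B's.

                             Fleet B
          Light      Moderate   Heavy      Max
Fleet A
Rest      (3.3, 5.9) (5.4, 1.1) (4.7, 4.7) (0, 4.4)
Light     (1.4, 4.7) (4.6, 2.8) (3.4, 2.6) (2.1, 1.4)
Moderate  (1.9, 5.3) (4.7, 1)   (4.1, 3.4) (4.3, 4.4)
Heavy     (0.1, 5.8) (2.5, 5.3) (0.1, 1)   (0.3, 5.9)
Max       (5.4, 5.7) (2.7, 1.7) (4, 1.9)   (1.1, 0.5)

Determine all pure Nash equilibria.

(Rest, Light): Fleet A can switch to Max (3.3 → 5.4). Not NE.
(Rest, Moderate): Fleet B can switch to Light (1.1 → 5.9). Not NE.
(Rest, Heavy): Fleet B can switch to Light (4.7 → 5.9). Not NE.
(Rest, Max): Fleet A can switch to Light (0 → 2.1). Not NE.
(Light, Light): Fleet A can switch to Rest (1.4 → 3.3). Not NE.
(Light, Moderate): Fleet A can switch to Rest (4.6 → 5.4). Not NE.
(Light, Heavy): Fleet A can switch to Rest (3.4 → 4.7). Not NE.
(Light, Max): Fleet A can switch to Moderate (2.1 → 4.3). Not NE.
(Moderate, Light): Fleet A can switch to Rest (1.9 → 3.3). Not NE.
(Moderate, Moderate): Fleet A can switch to Rest (4.7 → 5.4). Not NE.
(Moderate, Heavy): Fleet A can switch to Rest (4.1 → 4.7). Not NE.
(Moderate, Max): Fleet B can switch to Light (4.4 → 5.3). Not NE.
(Max, Light): Fleet A gets 5.4, best alternative 3.3; Fleet B gets 5.7, best alternative 1.9. No profitable deviation — NE.
(The remaining 7 profiles each have a profitable deviation by the same check.)

(Max, Light)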